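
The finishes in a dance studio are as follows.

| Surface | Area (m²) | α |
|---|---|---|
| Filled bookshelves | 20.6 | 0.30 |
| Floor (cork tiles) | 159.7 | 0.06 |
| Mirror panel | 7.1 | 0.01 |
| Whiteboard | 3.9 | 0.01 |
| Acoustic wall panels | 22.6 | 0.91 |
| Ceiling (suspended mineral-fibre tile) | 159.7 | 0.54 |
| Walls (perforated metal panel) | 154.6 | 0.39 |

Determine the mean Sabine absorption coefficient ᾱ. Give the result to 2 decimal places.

0.35

Total surface area S = 528.2 m².
A = 20.6×0.30 + 159.7×0.06 + 7.1×0.01 + 3.9×0.01 + 22.6×0.91 + 159.7×0.54 + 154.6×0.39 = 182.970 sabins.
ᾱ = A/S = 0.35.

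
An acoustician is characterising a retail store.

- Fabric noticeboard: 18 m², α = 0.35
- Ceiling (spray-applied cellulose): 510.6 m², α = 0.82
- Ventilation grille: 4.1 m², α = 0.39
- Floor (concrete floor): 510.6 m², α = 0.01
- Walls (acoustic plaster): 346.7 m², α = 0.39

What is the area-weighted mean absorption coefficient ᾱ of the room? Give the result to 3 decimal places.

S = Σ Sᵢ = 18 + 510.6 + 4.1 + 510.6 + 346.7 = 1390.0 m².
Weighted sum Σ Sα = 566.910.
ᾱ = A/S = 0.408.

0.408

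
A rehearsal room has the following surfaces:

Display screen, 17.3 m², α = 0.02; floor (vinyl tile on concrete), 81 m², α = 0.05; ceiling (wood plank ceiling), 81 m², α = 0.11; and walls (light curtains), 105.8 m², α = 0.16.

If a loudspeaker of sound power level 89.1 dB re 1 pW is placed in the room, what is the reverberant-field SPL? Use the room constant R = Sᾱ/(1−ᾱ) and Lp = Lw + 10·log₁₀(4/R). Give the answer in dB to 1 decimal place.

79.8 dB

Σ(Sᵢαᵢ) = 17.3×0.02 + 81×0.05 + 81×0.11 + 105.8×0.16 = 30.234; total area S = 285.1 m².
ᾱ = 0.1060, so room constant R = A/(1−ᾱ) = 33.819 m².
Lp = 89.1 + 10·log₁₀(4/33.819) = 89.1 + (-9.27) = 79.8 dB.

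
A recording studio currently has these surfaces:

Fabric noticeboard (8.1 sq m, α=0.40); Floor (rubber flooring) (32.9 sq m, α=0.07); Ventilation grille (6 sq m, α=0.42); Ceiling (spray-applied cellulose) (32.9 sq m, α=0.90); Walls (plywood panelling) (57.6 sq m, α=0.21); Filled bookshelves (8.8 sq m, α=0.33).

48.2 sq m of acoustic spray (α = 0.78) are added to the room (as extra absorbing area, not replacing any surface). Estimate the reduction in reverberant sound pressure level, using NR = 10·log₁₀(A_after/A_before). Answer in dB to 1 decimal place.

2.3 dB

Total absorption A_before = 8.1×0.40 + 32.9×0.07 + 6×0.42 + 32.9×0.90 + 57.6×0.21 + 8.8×0.33
  = 3.240 + 2.303 + 2.520 + 29.610 + 12.096 + 2.904 = 52.673 sq m sabins.
Added absorption = 48.2 × 0.78 = 37.596 sabins.
A_after = 52.673 + 37.596 = 90.269 sabins.
NR = 10·log₁₀(90.269/52.673) = 2.3 dB.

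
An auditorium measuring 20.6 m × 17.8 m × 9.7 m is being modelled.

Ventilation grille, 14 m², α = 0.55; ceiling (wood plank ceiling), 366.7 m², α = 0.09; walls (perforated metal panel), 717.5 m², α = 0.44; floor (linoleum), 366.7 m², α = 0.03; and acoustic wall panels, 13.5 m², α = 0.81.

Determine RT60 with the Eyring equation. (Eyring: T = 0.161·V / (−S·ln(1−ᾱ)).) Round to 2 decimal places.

1.31 s

S = Σ Sᵢ = 1478.4 m².
Σ(Sᵢαᵢ) = 14·0.55 + 366.7·0.09 + 717.5·0.44 + 366.7·0.03 + 13.5·0.81 = 378.339.
ᾱ = 378.339 / 1478.4 = 0.2559.
Eyring denominator: −S ln(1−ᾱ) = 436.985.
V = 20.6 × 17.8 × 9.7 = 3556.796 m³.
T = 0.161·V/[−S·ln(1−ᾱ)] = 0.161·3556.796/436.985 = 1.31 s.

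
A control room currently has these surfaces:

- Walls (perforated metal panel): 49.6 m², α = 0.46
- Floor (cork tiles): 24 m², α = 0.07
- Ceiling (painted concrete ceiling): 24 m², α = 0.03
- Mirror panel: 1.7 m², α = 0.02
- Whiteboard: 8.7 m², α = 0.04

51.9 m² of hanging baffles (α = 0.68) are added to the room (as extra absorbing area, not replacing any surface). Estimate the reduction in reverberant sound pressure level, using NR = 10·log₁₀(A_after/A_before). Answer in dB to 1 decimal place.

3.8 dB

Equivalent absorption area: A_before = 49.6·0.46 + 24·0.07 + 24·0.03 + 1.7·0.02 + 8.7·0.04 = 25.598 m².
Treatment contributes 51.9·0.68 = 35.292 sabins.
New total A_after = 60.890 sabins.
Reduction = 10 log₁₀(A_after/A_before) = 10 log₁₀(2.3787) = 3.8 dB.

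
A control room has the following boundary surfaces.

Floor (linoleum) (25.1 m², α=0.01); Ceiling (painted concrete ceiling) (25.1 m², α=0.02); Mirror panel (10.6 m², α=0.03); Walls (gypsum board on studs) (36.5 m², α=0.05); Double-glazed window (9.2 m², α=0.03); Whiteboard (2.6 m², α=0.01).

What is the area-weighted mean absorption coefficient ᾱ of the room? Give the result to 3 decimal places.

0.029

Total surface area S = 109.1 m².
Σ(Sᵢαᵢ) = 25.1×0.01 + 25.1×0.02 + 10.6×0.03 + 36.5×0.05 + 9.2×0.03 + 2.6×0.01 = 3.198.
ᾱ = A/S = 0.029.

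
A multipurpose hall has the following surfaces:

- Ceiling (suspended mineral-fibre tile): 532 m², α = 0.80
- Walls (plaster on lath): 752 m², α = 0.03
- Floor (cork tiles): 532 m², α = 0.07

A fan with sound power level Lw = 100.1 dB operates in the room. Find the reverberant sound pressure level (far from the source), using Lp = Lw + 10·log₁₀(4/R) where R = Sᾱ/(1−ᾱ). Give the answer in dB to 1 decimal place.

A = 485.400 sabins; S = 1816.0 m².
ᾱ = 485.400/1816.0 = 0.2673; R = Sᾱ/(1−ᾱ) = 485.400/(1−0.2673) = 662.481 m².
Lp = Lw + 10 log₁₀(4/R) = 100.1 -22.19 = 77.9 dB.

77.9 dB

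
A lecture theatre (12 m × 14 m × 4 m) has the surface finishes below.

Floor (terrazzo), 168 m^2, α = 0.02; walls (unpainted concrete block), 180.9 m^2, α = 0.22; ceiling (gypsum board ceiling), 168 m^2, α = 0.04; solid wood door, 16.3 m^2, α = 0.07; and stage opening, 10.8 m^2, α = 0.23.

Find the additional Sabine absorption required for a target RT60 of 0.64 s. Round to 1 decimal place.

115.5 sabins

Summing Sᵢαᵢ: 3.360 + 39.798 + 6.720 + 1.141 + 2.484 → A₁ = 53.503 sabins.
V = 672 m³. Required absorption A₂ = 0.161 × 672 / 0.64 = 169.050 sabins.
Additional absorption ΔA = 169.050 − 53.503 = 115.5 sabins.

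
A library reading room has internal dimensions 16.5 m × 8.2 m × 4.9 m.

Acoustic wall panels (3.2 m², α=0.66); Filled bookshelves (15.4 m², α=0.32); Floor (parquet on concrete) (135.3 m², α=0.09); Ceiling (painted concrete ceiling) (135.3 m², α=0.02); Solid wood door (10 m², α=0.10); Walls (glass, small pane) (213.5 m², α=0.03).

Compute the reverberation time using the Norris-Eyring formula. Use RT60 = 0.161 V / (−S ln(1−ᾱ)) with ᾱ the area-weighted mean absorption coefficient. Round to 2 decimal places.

S = Σ Sᵢ = 512.7 m².
Σ(Sᵢαᵢ) = 3.2·0.66 + 15.4·0.32 + 135.3·0.09 + 135.3·0.02 + 10·0.10 + 213.5·0.03 = 29.328.
ᾱ = 29.328 / 512.7 = 0.0572.
−S·ln(1−ᾱ) = −512.7 × ln(1 − 0.0572) = 30.199.
V = 16.5 × 8.2 × 4.9 = 662.97 m³.
RT60 = 0.161 × 662.97 / 30.199 = 3.53 s.

3.53 sec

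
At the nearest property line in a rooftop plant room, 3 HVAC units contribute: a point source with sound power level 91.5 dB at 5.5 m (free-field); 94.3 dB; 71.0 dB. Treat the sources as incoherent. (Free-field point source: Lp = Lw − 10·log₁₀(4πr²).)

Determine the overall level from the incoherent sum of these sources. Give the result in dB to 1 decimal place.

94.3 dB

Source at 5.5 m: Lp = 91.5 − 10·log₁₀(4π·5.5²) = 91.5 − 10·log₁₀(380.133) = 65.7 dB.
Sum in the linear (power) domain: Σ 10^(Lᵢ/10) = 10^(65.7/10) + 10^(94.3/10) + 10^(71.0/10) = 2.708e+09.
Back to dB: 10·log₁₀ Σ = 94.3 dB.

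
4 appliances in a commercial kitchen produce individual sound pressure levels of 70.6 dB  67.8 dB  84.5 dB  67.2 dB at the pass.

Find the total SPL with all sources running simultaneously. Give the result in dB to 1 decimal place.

84.8 dB

Sum in the linear (power) domain: Σ 10^(Lᵢ/10) = 10^(70.6/10) + 10^(67.8/10) + 10^(84.5/10) + 10^(67.2/10) = 3.046e+08.
Combined level = 10 log₁₀(3.046e+08) = 84.8 dB.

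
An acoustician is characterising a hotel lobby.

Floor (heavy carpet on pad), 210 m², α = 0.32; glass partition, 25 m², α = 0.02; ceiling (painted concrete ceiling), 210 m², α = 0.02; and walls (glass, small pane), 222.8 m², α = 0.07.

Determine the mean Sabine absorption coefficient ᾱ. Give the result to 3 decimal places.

Total surface area S = 667.8 m².
Weighted sum Σ Sα = 87.496.
ᾱ = A/S = 0.131.

0.131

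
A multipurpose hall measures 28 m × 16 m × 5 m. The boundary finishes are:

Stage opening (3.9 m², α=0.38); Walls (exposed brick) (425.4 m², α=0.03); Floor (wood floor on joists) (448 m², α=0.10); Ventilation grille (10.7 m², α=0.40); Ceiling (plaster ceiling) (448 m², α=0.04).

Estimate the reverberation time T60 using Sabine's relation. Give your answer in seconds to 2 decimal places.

4.44 sec

Total absorption A = 3.9*0.38 + 425.4*0.03 + 448*0.10 + 10.7*0.40 + 448*0.04
  = 1.482 + 12.762 + 44.800 + 4.280 + 17.920 = 81.244 m² sabins.
Volume V = 28 × 16 × 5 = 2240 m³.
RT60 = 0.161 · V / A = 0.161 × 2240 / 81.244 = 4.44 s.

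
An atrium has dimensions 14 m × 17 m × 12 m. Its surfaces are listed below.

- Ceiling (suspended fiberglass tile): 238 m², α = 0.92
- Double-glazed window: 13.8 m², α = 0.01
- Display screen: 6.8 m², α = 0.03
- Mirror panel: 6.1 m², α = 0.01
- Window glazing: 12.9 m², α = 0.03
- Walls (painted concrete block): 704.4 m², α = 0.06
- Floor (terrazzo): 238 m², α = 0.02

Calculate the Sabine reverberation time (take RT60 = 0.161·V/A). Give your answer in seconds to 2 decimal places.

Summing Sᵢαᵢ: 218.960 + 0.138 + 0.204 + 0.061 + 0.387 + 42.264 + 4.760 → A = 266.774 sabins.
Volume V = 14 × 17 × 12 = 2856 m³.
T = 0.161 V/A = 0.161·2856/266.774 = 1.72 s.

1.72 s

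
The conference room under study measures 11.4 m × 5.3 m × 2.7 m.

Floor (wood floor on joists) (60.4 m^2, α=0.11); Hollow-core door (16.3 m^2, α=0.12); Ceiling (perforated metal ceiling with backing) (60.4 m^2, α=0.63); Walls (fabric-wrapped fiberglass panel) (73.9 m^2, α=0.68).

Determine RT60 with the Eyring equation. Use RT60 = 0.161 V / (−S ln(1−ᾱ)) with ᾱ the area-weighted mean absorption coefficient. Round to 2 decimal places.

0.20 seconds

S = Σ Sᵢ = 211.0 m^2.
Σ(Sᵢαᵢ) = 60.4·0.11 + 16.3·0.12 + 60.4·0.63 + 73.9·0.68 = 96.904.
Mean coefficient ᾱ = A/S = 0.4593.
Eyring denominator: −S ln(1−ᾱ) = 129.742.
V = 11.4 × 5.3 × 2.7 = 163.134 m³.
T = 0.161·V/[−S·ln(1−ᾱ)] = 0.161·163.134/129.742 = 0.20 s.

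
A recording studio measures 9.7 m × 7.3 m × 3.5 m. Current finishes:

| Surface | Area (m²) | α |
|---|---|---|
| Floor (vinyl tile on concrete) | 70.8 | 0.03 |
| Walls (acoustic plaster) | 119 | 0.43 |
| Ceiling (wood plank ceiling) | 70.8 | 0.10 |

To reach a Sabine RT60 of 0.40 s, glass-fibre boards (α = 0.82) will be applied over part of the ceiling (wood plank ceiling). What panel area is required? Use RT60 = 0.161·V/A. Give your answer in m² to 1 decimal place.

54.7

Summing Sᵢαᵢ: 2.124 + 51.170 + 7.080 → A₁ = 60.374 sabins.
Required A₂ = 0.161·247.835/0.40 = 99.754 sabins.
ΔA needed = 99.754 − 60.374 = 39.380 sabins.
Net gain per m²: Δα = 0.82 − 0.10 = 0.72.
Panel area = 39.380 / 0.72 = 54.7 m².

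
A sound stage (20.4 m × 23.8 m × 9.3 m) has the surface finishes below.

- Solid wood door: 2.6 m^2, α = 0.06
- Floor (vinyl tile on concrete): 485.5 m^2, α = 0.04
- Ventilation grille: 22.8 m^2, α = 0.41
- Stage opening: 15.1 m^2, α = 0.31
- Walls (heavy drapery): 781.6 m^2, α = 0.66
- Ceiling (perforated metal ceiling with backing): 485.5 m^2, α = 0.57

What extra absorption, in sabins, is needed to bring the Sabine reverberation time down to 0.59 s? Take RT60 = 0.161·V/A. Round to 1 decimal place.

Total absorption A₁ = 2.6*0.06 + 485.5*0.04 + 22.8*0.41 + 15.1*0.31 + 781.6*0.66 + 485.5*0.57
  = 0.156 + 19.420 + 9.348 + 4.681 + 515.856 + 276.735 = 826.196 m^2 sabins.
V = 4515.336 m³. Required absorption A₂ = 0.161 × 4515.336 / 0.59 = 1232.151 sabins.
ΔA = A₂ − A₁ = 1232.151 − 826.196 = 406.0 sabins.

406.0 sabins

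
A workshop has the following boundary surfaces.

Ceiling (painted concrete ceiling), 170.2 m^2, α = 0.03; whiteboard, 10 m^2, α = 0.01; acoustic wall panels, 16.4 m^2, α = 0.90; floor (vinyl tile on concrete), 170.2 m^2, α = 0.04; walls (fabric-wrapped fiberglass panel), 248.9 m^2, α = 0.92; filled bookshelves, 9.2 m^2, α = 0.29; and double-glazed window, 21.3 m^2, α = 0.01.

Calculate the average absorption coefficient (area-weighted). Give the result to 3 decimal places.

Total surface area S = 646.2 m^2.
Weighted sum Σ Sα = 258.643.
ᾱ = A/S = 0.400.

0.400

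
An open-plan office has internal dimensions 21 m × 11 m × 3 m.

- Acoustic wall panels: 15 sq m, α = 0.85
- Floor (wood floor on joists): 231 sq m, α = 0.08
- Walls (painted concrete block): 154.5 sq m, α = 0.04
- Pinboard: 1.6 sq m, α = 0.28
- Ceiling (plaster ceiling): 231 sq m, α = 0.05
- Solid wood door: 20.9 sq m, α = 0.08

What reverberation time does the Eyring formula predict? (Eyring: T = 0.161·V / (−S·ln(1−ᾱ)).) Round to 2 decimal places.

2.10 s

S = Σ Sᵢ = 654.0 sq m.
Absorption A = 15×0.85 + 231×0.08 + 154.5×0.04 + 1.6×0.28 + 231×0.05 + 20.9×0.08 = 51.080 sabins.
Mean coefficient ᾱ = A/S = 0.0781.
−S·ln(1−ᾱ) = −654.0 × ln(1 − 0.0781) = 53.182.
V = 21 × 11 × 3 = 693 m³.
RT60 = 0.161 × 693 / 53.182 = 2.10 s.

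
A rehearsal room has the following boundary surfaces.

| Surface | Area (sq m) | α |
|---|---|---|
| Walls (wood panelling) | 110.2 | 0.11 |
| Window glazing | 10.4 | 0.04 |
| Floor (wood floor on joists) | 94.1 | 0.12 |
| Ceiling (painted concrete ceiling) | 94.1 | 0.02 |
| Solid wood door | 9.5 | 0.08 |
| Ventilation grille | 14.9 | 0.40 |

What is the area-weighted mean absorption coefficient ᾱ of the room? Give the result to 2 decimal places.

0.10

Total surface area S = 333.2 sq m.
A = 110.2*0.11 + 10.4*0.04 + 94.1*0.12 + 94.1*0.02 + 9.5*0.08 + 14.9*0.40 = 32.432 sabins.
ᾱ = A/S = 0.10.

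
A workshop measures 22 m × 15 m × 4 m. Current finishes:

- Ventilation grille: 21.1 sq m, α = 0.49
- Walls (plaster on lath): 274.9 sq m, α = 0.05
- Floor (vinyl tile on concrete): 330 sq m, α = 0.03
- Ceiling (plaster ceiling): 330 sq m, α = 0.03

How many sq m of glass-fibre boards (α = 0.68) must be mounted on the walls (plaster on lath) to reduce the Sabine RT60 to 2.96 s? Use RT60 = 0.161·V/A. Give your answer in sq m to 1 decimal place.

44.3

Total absorption A₁ = 21.1·0.49 + 274.9·0.05 + 330·0.03 + 330·0.03
  = 10.339 + 13.745 + 9.900 + 9.900 = 43.884 sq m sabins.
V = 1320 m³. Target absorption A₂ = 0.161 × 1320 / 2.96 = 71.797 sabins.
ΔA needed = 71.797 − 43.884 = 27.913 sabins.
Each sq m of panel replacing the walls (plaster on lath) adds (0.68 − 0.05) = 0.63 sabins.
Area = ΔA/Δα = 27.913/0.63 = 44.3 sq m.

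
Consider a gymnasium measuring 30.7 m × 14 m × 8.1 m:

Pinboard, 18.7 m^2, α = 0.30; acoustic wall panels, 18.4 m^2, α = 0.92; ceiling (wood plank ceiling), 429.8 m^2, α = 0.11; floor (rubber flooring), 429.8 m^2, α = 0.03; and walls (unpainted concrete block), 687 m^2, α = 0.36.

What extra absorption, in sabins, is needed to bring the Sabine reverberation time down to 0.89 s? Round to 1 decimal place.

A₁ = Σ Sᵢαᵢ = 18.7·0.30 + 18.4·0.92 + 429.8·0.11 + 429.8·0.03 + 687·0.36 = 330.030 sabins.
V = 3481.38 m³. Required absorption A₂ = 0.161 × 3481.38 / 0.89 = 629.778 sabins.
ΔA = A₂ − A₁ = 629.778 − 330.030 = 299.7 sabins.

299.7 sabins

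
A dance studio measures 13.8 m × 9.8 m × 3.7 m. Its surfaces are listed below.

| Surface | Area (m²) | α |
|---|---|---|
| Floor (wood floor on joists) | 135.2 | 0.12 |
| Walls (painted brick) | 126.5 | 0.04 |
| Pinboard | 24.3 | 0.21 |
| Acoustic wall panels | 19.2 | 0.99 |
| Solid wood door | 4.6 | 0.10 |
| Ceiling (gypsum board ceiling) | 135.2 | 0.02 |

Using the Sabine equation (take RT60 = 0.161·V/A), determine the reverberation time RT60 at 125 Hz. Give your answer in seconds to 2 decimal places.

1.66 seconds

Equivalent absorption area: A = 135.2·0.12 + 126.5·0.04 + 24.3·0.21 + 19.2·0.99 + 4.6·0.10 + 135.2·0.02 = 48.559 m².
Volume V = 13.8 × 9.8 × 3.7 = 500.388 m³.
RT60 = 0.161 · V / A = 0.161 × 500.388 / 48.559 = 1.66 s.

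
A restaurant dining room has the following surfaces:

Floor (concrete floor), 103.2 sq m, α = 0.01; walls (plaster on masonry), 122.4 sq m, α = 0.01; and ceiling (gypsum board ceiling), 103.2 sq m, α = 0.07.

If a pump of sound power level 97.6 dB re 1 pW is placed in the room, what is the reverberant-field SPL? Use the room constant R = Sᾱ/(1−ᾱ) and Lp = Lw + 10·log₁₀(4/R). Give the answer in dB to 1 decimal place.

93.7 dB

Σ(Sᵢαᵢ) = 103.2×0.01 + 122.4×0.01 + 103.2×0.07 = 9.480; total area S = 328.8 sq m.
ᾱ = 9.480/328.8 = 0.0288; R = Sᾱ/(1−ᾱ) = 9.480/(1−0.0288) = 9.761 sq m.
Lp = Lw + 10 log₁₀(4/R) = 97.6 -3.87 = 93.7 dB.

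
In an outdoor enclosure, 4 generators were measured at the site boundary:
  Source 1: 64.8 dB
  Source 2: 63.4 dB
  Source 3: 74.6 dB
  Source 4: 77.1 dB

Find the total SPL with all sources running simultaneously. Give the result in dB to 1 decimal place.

Σ 10^(Lᵢ/10) = 8.533e+07.
Back to dB: 10·log₁₀ Σ = 79.3 dB.

79.3 dB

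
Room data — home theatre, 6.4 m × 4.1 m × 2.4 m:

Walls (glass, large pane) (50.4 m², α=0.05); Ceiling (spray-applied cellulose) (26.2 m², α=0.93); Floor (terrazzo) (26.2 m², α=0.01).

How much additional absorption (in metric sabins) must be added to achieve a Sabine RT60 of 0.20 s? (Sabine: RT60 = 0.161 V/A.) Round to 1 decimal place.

23.5 sabins

Total absorption A₁ = 50.4*0.05 + 26.2*0.93 + 26.2*0.01
  = 2.520 + 24.366 + 0.262 = 27.148 m² sabins.
For T = 0.20 s, need A₂ = 0.161·V/T = 0.161·62.976/0.20 = 50.696 sabins.
Shortfall: 50.696 − 27.148 = 23.5 sabins.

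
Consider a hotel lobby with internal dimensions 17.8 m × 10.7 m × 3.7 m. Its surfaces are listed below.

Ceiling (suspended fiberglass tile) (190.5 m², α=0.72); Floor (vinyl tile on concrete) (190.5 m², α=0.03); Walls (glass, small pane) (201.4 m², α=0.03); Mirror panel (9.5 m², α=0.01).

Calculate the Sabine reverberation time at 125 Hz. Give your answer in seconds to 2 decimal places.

Summing Sᵢαᵢ: 137.160 + 5.715 + 6.042 + 0.095 → A = 149.012 sabins.
V = 17.8·10.7·3.7 = 704.702 m³.
Sabine: RT60 = 0.161 × 704.702 / 149.012 = 0.76 s.

0.76 s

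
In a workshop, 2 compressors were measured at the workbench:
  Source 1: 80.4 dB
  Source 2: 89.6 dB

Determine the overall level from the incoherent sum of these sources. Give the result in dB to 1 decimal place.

Converting to relative power and adding: 10^(80.4/10) + 10^(89.6/10) = 1.022e+09.
Combined level = 10 log₁₀(1.022e+09) = 90.1 dB.

90.1 dB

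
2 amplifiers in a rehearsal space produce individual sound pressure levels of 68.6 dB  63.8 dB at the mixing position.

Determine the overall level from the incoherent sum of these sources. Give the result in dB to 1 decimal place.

Σ 10^(Lᵢ/10) = 9.643e+06.
Combined level = 10 log₁₀(9.643e+06) = 69.8 dB.

69.8 dB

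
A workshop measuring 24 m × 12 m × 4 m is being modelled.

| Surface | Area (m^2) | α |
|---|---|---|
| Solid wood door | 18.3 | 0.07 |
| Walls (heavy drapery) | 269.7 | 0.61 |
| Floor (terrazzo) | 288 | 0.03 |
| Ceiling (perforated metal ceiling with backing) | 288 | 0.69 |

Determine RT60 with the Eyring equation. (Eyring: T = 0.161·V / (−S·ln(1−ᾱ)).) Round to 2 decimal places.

0.38 s

S = Σ Sᵢ = 864.0 m^2.
Absorption A = 18.3×0.07 + 269.7×0.61 + 288×0.03 + 288×0.69 = 373.158 sabins.
ᾱ = 373.158 / 864.0 = 0.4319.
−S·ln(1−ᾱ) = −864.0 × ln(1 − 0.4319) = 488.556.
V = 24 × 12 × 4 = 1152 m³.
RT60 = 0.161 × 1152 / 488.556 = 0.38 s.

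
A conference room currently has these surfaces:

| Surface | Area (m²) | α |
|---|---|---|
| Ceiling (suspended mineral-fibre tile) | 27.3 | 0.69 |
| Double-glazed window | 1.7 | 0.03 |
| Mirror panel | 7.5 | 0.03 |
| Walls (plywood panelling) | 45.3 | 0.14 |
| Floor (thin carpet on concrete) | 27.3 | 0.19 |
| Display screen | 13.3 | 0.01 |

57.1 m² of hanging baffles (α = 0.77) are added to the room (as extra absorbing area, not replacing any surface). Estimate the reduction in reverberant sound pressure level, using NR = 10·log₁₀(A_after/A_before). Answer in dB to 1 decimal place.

Summing Sᵢαᵢ: 18.837 + 0.051 + 0.225 + 6.342 + 5.187 + 0.133 → A_before = 30.775 sabins.
Treatment contributes 57.1·0.77 = 43.967 sabins.
A_after = 30.775 + 43.967 = 74.742 sabins.
NR = 10·log₁₀(74.742/30.775) = 3.9 dB.

3.9 dB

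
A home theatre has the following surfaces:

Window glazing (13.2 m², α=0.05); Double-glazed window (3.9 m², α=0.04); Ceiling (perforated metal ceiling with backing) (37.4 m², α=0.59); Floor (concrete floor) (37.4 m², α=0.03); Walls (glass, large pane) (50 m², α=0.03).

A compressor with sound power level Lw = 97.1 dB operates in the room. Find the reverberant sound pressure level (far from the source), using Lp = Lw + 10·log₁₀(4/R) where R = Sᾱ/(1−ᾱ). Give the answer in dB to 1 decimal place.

88.2 dB

Σ(Sᵢαᵢ) = 13.2×0.05 + 3.9×0.04 + 37.4×0.59 + 37.4×0.03 + 50×0.03 = 25.504; total area S = 141.9 m².
ᾱ = 0.1797, so room constant R = A/(1−ᾱ) = 31.091 m².
Lp = 97.1 + 10·log₁₀(4/31.091) = 97.1 + (-8.91) = 88.2 dB.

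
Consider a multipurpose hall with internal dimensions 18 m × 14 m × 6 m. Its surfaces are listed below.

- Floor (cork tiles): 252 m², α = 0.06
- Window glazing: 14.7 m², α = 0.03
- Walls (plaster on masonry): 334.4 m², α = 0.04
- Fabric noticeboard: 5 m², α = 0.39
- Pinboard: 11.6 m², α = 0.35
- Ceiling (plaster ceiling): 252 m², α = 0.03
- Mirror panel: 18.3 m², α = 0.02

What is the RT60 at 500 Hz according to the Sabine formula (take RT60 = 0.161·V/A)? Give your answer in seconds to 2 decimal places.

5.68 s

A = Σ Sᵢαᵢ = 252*0.06 + 14.7*0.03 + 334.4*0.04 + 5*0.39 + 11.6*0.35 + 252*0.03 + 18.3*0.02 = 42.873 sabins.
Room volume: 1512 m³.
RT60 = 0.161 · V / A = 0.161 × 1512 / 42.873 = 5.68 s.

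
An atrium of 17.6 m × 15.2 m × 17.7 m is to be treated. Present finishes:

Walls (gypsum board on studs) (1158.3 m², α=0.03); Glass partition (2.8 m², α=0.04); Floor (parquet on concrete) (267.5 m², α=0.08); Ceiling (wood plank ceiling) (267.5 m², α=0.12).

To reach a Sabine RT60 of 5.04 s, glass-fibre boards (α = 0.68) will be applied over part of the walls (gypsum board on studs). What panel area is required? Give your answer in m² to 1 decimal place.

Equivalent absorption area: A₁ = 1158.3*0.03 + 2.8*0.04 + 267.5*0.08 + 267.5*0.12 = 88.361 m².
V = 4735.104 m³. Target absorption A₂ = 0.161 × 4735.104 / 5.04 = 151.260 sabins.
ΔA needed = 151.260 − 88.361 = 62.899 sabins.
Each m² of panel replacing the walls (gypsum board on studs) adds (0.68 − 0.03) = 0.65 sabins.
Panel area = 62.899 / 0.65 = 96.8 m².

96.8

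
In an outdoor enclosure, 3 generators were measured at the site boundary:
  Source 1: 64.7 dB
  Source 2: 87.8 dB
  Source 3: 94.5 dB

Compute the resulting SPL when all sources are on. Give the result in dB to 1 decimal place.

Σ 10^(Lᵢ/10) = 3.424e+09.
Back to dB: 10·log₁₀ Σ = 95.3 dB.

95.3 dB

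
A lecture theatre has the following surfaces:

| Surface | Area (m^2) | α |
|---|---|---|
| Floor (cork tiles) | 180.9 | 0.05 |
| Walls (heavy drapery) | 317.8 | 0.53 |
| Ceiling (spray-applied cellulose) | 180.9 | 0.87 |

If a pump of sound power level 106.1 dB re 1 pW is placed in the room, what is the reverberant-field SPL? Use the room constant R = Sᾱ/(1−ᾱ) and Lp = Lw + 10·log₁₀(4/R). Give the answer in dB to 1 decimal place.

Σ(Sᵢαᵢ) = 180.9·0.05 + 317.8·0.53 + 180.9·0.87 = 334.862; total area S = 679.6 m^2.
ᾱ = 0.4927, so room constant R = A/(1−ᾱ) = 660.087 m^2.
Lp = 106.1 + 10·log₁₀(4/660.087) = 106.1 + (-22.18) = 83.9 dB.

83.9 dB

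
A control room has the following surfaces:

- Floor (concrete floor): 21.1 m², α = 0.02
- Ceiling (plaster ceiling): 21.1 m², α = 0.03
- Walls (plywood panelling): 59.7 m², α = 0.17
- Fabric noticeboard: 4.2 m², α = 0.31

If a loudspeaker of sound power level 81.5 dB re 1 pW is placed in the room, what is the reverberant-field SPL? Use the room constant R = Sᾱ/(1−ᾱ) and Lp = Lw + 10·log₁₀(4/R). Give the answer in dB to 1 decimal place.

76.0 dB

A = 12.506 sabins; S = 106.1 m².
ᾱ = 0.1179, so room constant R = A/(1−ᾱ) = 14.178 m².
Lp = 81.5 + 10·log₁₀(4/14.178) = 81.5 + (-5.50) = 76.0 dB.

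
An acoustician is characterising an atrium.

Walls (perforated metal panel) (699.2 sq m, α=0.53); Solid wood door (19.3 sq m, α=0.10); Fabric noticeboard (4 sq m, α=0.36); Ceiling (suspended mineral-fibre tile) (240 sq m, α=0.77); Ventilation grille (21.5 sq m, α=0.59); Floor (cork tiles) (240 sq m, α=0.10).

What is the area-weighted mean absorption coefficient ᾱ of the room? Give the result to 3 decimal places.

Total surface area S = 1224.0 sq m.
A = 699.2·0.53 + 19.3·0.10 + 4·0.36 + 240·0.77 + 21.5·0.59 + 240·0.10 = 595.431 sabins.
ᾱ = A/S = 0.486.

0.486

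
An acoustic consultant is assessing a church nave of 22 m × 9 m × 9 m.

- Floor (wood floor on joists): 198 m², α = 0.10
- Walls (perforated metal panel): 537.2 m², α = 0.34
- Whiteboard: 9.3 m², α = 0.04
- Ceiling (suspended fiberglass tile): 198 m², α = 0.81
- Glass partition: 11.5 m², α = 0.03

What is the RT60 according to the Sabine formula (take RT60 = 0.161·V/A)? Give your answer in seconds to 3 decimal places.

Summing Sᵢαᵢ: 19.800 + 182.648 + 0.372 + 160.380 + 0.345 → A = 363.545 sabins.
Room volume: 1782 m³.
T = 0.161 V/A = 0.161·1782/363.545 = 0.789 s.

0.789 s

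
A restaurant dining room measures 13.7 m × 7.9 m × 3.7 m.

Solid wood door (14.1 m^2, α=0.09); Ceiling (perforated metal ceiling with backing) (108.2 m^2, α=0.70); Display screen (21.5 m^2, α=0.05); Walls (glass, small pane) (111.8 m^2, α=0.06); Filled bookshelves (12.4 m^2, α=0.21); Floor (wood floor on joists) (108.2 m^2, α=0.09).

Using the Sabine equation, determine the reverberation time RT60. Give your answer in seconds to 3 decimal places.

0.664 seconds

Summing Sᵢαᵢ: 1.269 + 75.740 + 1.075 + 6.708 + 2.604 + 9.738 → A = 97.134 sabins.
Volume V = 13.7 × 7.9 × 3.7 = 400.451 m³.
Sabine: RT60 = 0.161 × 400.451 / 97.134 = 0.664 s.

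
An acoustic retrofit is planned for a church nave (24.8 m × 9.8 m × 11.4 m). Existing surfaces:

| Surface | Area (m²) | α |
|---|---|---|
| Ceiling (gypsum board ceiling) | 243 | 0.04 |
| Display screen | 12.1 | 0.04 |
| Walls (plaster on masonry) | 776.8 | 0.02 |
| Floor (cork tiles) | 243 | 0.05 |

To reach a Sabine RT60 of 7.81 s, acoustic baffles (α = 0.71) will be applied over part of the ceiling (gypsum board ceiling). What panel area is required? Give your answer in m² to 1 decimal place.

28.7

Equivalent absorption area: A₁ = 243*0.04 + 12.1*0.04 + 776.8*0.02 + 243*0.05 = 37.890 m².
Required A₂ = 0.161·2770.656/7.81 = 57.116 sabins.
Absorption to add: 57.116 − 37.890 = 19.226 sabins.
Each m² of panel replacing the ceiling (gypsum board ceiling) adds (0.71 − 0.04) = 0.67 sabins.
Panel area = 19.226 / 0.67 = 28.7 m².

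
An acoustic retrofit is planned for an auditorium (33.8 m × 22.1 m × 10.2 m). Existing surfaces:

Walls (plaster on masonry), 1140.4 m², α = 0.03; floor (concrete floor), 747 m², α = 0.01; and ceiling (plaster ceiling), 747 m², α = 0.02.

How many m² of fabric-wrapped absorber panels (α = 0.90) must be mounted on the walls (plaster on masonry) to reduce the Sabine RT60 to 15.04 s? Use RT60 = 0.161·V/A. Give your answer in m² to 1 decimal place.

28.7

Summing Sᵢαᵢ: 34.212 + 7.470 + 14.940 → A₁ = 56.622 sabins.
Required A₂ = 0.161·7619.196/15.04 = 81.562 sabins.
ΔA needed = 81.562 − 56.622 = 24.940 sabins.
Net gain per m²: Δα = 0.90 − 0.03 = 0.87.
Area = ΔA/Δα = 24.940/0.87 = 28.7 m².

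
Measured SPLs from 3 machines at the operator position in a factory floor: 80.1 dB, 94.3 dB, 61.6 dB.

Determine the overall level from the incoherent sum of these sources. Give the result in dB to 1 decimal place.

Σ 10^(Lᵢ/10) = 2.795e+09.
Back to dB: 10·log₁₀ Σ = 94.5 dB.

94.5 dB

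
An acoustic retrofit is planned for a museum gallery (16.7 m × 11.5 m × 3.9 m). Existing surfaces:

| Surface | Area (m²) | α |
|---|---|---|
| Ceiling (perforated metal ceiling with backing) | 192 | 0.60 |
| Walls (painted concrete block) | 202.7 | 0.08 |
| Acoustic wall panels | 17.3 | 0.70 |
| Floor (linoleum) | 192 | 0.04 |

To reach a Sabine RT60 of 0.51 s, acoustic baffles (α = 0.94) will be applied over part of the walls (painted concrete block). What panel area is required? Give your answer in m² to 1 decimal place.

99.1

Total absorption A₁ = 192*0.60 + 202.7*0.08 + 17.3*0.70 + 192*0.04
  = 115.200 + 16.216 + 12.110 + 7.680 = 151.206 m² sabins.
Required A₂ = 0.161·748.995/0.51 = 236.447 sabins.
Absorption to add: 236.447 − 151.206 = 85.241 sabins.
Each m² of panel replacing the walls (painted concrete block) adds (0.94 − 0.08) = 0.86 sabins.
Area = ΔA/Δα = 85.241/0.86 = 99.1 m².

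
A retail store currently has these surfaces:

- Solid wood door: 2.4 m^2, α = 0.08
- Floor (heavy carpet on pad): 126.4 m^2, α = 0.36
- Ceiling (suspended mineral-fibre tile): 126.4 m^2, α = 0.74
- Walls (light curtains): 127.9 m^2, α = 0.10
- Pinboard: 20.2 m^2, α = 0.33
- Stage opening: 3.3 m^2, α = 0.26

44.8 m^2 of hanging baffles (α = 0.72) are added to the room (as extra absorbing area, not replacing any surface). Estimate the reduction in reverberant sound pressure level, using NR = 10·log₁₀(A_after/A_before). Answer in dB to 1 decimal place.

Total absorption A_before = 2.4*0.08 + 126.4*0.36 + 126.4*0.74 + 127.9*0.10 + 20.2*0.33 + 3.3*0.26
  = 0.192 + 45.504 + 93.536 + 12.790 + 6.666 + 0.858 = 159.546 m^2 sabins.
Added absorption = 44.8 × 0.72 = 32.256 sabins.
A_after = 159.546 + 32.256 = 191.802 sabins.
Reduction = 10 log₁₀(A_after/A_before) = 10 log₁₀(1.2022) = 0.8 dB.

0.8 dB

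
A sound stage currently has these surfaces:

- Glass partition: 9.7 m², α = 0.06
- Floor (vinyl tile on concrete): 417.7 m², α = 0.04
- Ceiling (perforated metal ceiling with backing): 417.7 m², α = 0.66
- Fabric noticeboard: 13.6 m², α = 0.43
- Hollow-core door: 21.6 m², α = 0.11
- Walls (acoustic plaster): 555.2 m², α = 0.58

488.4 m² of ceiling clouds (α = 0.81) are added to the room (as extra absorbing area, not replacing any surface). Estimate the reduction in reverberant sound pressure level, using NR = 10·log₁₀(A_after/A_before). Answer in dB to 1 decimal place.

Equivalent absorption area: A_before = 9.7×0.06 + 417.7×0.04 + 417.7×0.66 + 13.6×0.43 + 21.6×0.11 + 555.2×0.58 = 623.212 m².
Treatment contributes 488.4·0.81 = 395.604 sabins.
New total A_after = 1018.816 sabins.
Reduction = 10 log₁₀(A_after/A_before) = 10 log₁₀(1.6348) = 2.1 dB.

2.1 dB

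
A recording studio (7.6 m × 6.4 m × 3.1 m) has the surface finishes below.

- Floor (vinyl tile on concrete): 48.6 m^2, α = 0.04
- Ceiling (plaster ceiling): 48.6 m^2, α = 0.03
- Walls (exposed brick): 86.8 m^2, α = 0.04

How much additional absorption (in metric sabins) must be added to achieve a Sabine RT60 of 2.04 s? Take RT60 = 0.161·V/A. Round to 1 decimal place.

5.0 sabins

Summing Sᵢαᵢ: 1.944 + 1.458 + 3.472 → A₁ = 6.874 sabins.
Target A₂ = 0.161·150.784/2.04 = 11.900 sabins (V = 150.784 m³).
ΔA = A₂ − A₁ = 11.900 − 6.874 = 5.0 sabins.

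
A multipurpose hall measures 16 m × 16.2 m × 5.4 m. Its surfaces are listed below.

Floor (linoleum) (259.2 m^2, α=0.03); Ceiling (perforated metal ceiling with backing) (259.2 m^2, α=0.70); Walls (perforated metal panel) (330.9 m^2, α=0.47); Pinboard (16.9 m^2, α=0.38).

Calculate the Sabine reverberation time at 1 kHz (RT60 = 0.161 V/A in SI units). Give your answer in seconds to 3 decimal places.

Total absorption A = 259.2·0.03 + 259.2·0.70 + 330.9·0.47 + 16.9·0.38
  = 7.776 + 181.440 + 155.523 + 6.422 = 351.161 m^2 sabins.
Room volume: 1399.68 m³.
RT60 = 0.161 · V / A = 0.161 × 1399.68 / 351.161 = 0.642 s.

0.642 s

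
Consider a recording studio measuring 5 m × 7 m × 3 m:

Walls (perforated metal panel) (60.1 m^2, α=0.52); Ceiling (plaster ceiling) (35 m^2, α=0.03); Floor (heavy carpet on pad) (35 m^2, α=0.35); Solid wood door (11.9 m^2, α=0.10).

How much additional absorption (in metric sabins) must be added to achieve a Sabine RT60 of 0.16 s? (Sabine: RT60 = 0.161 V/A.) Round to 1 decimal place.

Total absorption A₁ = 60.1·0.52 + 35·0.03 + 35·0.35 + 11.9·0.10
  = 31.252 + 1.050 + 12.250 + 1.190 = 45.742 m^2 sabins.
Target A₂ = 0.161·105/0.16 = 105.656 sabins (V = 105 m³).
ΔA = A₂ − A₁ = 105.656 − 45.742 = 59.9 sabins.

59.9 sabins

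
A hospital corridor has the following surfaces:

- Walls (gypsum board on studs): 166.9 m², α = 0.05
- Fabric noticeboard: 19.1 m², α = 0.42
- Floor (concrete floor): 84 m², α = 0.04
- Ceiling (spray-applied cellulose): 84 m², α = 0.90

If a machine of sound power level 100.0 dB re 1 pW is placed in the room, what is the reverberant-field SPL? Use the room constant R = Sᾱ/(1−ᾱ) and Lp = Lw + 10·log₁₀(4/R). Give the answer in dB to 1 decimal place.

Σ(Sᵢαᵢ) = 166.9×0.05 + 19.1×0.42 + 84×0.04 + 84×0.90 = 95.327; total area S = 354.0 m².
ᾱ = 95.327/354.0 = 0.2693; R = Sᾱ/(1−ᾱ) = 95.327/(1−0.2693) = 130.460 m².
Lp = 100.0 + 10·log₁₀(4/130.460) = 100.0 + (-15.13) = 84.9 dB.

84.9 dB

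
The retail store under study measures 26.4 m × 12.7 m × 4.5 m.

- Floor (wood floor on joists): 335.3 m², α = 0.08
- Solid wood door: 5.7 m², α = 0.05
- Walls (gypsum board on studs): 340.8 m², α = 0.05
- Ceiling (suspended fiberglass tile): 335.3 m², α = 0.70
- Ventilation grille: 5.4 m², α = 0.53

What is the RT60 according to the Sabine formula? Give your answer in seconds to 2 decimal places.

Equivalent absorption area: A = 335.3*0.08 + 5.7*0.05 + 340.8*0.05 + 335.3*0.70 + 5.4*0.53 = 281.721 m².
V = 26.4·12.7·4.5 = 1508.76 m³.
Sabine: RT60 = 0.161 × 1508.76 / 281.721 = 0.86 s.

0.86 s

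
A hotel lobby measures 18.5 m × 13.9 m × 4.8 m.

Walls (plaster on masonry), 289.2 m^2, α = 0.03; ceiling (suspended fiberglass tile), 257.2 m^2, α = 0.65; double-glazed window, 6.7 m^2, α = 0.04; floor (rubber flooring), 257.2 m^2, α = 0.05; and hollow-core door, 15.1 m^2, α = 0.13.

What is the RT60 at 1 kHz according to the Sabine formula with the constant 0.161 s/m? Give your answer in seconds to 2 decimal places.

Summing Sᵢαᵢ: 8.676 + 167.180 + 0.268 + 12.860 + 1.963 → A = 190.947 sabins.
Room volume: 1234.32 m³.
RT60 = 0.161 · V / A = 0.161 × 1234.32 / 190.947 = 1.04 s.

1.04 sec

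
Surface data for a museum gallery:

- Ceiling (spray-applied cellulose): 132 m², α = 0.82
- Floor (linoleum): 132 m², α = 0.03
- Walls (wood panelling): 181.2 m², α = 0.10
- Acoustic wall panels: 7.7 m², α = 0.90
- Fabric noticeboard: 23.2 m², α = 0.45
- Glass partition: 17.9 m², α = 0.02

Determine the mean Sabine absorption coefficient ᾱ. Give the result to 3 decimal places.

0.300

Total surface area S = 494.0 m².
A = 132·0.82 + 132·0.03 + 181.2·0.10 + 7.7·0.90 + 23.2·0.45 + 17.9·0.02 = 148.048 sabins.
ᾱ = A/S = 0.300.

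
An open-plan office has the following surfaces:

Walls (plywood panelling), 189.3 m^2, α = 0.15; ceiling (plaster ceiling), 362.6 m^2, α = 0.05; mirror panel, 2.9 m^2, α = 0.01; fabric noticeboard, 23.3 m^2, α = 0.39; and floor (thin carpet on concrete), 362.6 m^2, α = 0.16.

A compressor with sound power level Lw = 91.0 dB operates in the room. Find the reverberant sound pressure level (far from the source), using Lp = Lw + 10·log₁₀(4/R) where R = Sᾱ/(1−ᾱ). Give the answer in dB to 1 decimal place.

75.9 dB

A = 113.657 sabins; S = 940.7 m^2.
ᾱ = 0.1208, so room constant R = A/(1−ᾱ) = 129.273 m^2.
Lp = Lw + 10 log₁₀(4/R) = 91.0 -15.09 = 75.9 dB.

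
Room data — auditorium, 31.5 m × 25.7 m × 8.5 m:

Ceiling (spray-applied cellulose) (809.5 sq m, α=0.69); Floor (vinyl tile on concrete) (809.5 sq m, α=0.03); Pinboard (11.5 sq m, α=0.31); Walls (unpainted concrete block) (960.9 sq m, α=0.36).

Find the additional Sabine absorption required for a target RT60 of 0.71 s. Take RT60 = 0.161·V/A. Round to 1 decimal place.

628.1 sabins

A₁ = Σ Sᵢαᵢ = 809.5×0.69 + 809.5×0.03 + 11.5×0.31 + 960.9×0.36 = 932.329 sabins.
V = 6881.175 m³. Required absorption A₂ = 0.161 × 6881.175 / 0.71 = 1560.379 sabins.
Additional absorption ΔA = 1560.379 − 932.329 = 628.1 sabins.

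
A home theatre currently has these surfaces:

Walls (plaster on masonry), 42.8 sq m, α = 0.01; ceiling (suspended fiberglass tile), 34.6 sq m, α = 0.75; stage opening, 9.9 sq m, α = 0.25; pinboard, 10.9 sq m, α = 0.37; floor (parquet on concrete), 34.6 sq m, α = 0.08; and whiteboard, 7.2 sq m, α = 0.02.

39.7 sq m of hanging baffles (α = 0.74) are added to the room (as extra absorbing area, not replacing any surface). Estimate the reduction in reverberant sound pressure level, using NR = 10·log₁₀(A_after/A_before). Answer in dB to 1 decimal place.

2.6 dB

Summing Sᵢαᵢ: 0.428 + 25.950 + 2.475 + 4.033 + 2.768 + 0.144 → A_before = 35.798 sabins.
Treatment contributes 39.7·0.74 = 29.378 sabins.
New total A_after = 65.176 sabins.
Reduction = 10 log₁₀(A_after/A_before) = 10 log₁₀(1.8207) = 2.6 dB.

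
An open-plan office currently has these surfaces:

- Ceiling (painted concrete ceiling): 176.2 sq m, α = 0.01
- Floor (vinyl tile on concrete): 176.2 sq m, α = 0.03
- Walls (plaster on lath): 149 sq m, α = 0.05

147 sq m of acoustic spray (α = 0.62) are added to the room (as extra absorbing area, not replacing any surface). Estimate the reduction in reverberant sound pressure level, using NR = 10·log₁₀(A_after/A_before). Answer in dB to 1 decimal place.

8.6 dB

A_before = Σ Sᵢαᵢ = 176.2*0.01 + 176.2*0.03 + 149*0.05 = 14.498 sabins.
Added absorption = 147 × 0.62 = 91.140 sabins.
New total A_after = 105.638 sabins.
NR = 10·log₁₀(105.638/14.498) = 8.6 dB.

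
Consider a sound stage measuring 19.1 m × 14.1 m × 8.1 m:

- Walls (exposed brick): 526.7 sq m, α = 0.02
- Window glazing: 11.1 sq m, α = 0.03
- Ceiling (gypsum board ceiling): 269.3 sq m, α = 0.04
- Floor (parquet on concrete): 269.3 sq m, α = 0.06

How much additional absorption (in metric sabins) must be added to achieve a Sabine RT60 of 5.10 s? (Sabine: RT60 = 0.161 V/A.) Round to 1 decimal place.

31.1 sabins

Equivalent absorption area: A₁ = 526.7×0.02 + 11.1×0.03 + 269.3×0.04 + 269.3×0.06 = 37.797 sq m.
Target A₂ = 0.161·2181.411/5.10 = 68.864 sabins (V = 2181.411 m³).
ΔA = A₂ − A₁ = 68.864 − 37.797 = 31.1 sabins.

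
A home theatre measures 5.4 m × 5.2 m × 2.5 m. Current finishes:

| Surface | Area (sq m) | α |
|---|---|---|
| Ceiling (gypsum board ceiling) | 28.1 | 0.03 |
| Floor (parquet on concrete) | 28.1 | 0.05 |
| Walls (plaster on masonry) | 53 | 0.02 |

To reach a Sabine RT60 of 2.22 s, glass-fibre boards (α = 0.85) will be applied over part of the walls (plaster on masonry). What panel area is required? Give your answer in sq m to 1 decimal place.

A₁ = Σ Sᵢαᵢ = 28.1·0.03 + 28.1·0.05 + 53·0.02 = 3.308 sabins.
Required A₂ = 0.161·70.2/2.22 = 5.091 sabins.
Absorption to add: 5.091 − 3.308 = 1.783 sabins.
Each sq m of panel replacing the walls (plaster on masonry) adds (0.85 − 0.02) = 0.83 sabins.
Panel area = 1.783 / 0.83 = 2.1 sq m.

2.1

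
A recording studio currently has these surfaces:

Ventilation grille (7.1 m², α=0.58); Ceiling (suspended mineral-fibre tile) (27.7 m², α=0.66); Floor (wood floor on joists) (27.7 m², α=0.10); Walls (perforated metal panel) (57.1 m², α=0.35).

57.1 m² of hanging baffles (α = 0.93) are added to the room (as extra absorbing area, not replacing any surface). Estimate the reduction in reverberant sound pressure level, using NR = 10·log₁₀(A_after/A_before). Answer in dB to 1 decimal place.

Summing Sᵢαᵢ: 4.118 + 18.282 + 2.770 + 19.985 → A_before = 45.155 sabins.
Added absorption = 57.1 × 0.93 = 53.103 sabins.
New total A_after = 98.258 sabins.
NR = 10·log₁₀(98.258/45.155) = 3.4 dB.

3.4 dB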